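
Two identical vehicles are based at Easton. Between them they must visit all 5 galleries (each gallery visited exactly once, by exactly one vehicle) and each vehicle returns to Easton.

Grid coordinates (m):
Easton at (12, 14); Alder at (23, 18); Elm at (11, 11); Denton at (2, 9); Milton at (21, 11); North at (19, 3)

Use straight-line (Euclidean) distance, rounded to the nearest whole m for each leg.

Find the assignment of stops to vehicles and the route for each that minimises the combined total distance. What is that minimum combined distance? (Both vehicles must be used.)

Check every non-empty split of the stops between the two vehicles; for each half take its own optimal tour:
  {Alder} + {Elm, Denton, Milton, North}: 24 + 47 = 71
  {Elm} + {Alder, Denton, Milton, North}: 6 + 56 = 62
  {Alder, Elm} + {Denton, Milton, North}: 29 + 46 = 75
  {Denton} + {Alder, Elm, Milton, North}: 22 + 41 = 63
  {Alder, Denton} + {Elm, Milton, North}: 46 + 31 = 77
  {Elm, Denton} + {Alder, Milton, North}: 23 + 40 = 63
  … (15 splits in total)
Best: vehicle 1 Easton → Elm → Easton = 6; vehicle 2 Easton → Alder → Milton → North → Denton → Easton = 56; combined 62.

Minimum combined distance: 62 m.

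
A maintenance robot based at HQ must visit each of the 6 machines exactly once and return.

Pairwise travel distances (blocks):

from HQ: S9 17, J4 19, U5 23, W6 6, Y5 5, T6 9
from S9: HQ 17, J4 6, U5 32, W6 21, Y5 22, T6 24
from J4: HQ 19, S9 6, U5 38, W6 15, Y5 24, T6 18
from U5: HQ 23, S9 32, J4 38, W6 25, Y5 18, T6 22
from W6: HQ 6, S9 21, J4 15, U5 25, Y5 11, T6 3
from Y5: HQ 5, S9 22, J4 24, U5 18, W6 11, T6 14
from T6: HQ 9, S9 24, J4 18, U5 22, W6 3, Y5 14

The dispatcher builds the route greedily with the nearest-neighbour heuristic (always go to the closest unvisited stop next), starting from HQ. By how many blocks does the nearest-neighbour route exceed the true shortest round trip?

Excess over optimum: 12 blocks.

From HQ: Y5=5, W6=6, T6=9, S9=17, J4=19, U5=23 → choose Y5 (5).
From Y5: W6=11, T6=14, U5=18, S9=22, J4=24 → choose W6 (11).
From W6: T6=3, J4=15, S9=21, U5=25 → choose T6 (3).
From T6: J4=18, U5=22, S9=24 → choose J4 (18).
From J4: S9=6, U5=38 → choose S9 (6).
From S9: U5=32 → choose U5 (32).
NN route HQ → Y5 → W6 → T6 → J4 → S9 → U5 → HQ costs 98.
Optimal: HQ → S9 → J4 → W6 → T6 → U5 → Y5 → HQ costs 86 (by enumerating all 360 distinct tours).
Excess = 98 − 86 = 12.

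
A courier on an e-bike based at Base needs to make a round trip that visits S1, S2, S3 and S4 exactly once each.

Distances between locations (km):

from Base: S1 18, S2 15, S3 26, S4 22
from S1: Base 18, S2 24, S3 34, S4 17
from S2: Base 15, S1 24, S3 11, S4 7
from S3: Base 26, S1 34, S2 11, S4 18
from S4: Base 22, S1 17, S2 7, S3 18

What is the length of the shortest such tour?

There are 12 distinct closed tours to check (reversals are equivalent).
Base-S1-S2-S3-S4-Base: 18+24+11+18+22 = 93
Base-S1-S2-S4-S3-Base: 18+24+7+18+26 = 93
Base-S1-S3-S2-S4-Base: 18+34+11+7+22 = 92
Base-S1-S3-S4-S2-Base: 18+34+18+7+15 = 92
Base-S1-S4-S2-S3-Base: 18+17+7+11+26 = 79
Base-S1-S4-S3-S2-Base: 18+17+18+11+15 = 79
Base-S2-S1-S3-S4-Base: 15+24+34+18+22 = 113
Base-S2-S1-S4-S3-Base: 15+24+17+18+26 = 100
Base-S2-S3-S1-S4-Base: 15+11+34+17+22 = 99
Base-S2-S4-S1-S3-Base: 15+7+17+34+26 = 99
Base-S3-S1-S2-S4-Base: 26+34+24+7+22 = 113
Base-S3-S2-S1-S4-Base: 26+11+24+17+22 = 100
The minimum is 79.
One optimal route: Base → S1 → S4 → S2 → S3 → Base (or its reverse).

Shortest round trip = 79 km.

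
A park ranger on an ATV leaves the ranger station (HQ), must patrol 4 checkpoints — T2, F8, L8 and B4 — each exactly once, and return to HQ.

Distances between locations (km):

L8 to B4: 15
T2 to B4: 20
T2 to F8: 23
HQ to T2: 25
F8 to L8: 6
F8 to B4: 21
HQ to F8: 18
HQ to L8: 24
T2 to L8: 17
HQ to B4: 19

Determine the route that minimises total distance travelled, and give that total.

80 km — the shortest possible round trip.

HQ → T2 → F8 → L8 → B4 → HQ: 25+23+6+15+19 = 88
HQ → T2 → F8 → B4 → L8 → HQ: 25+23+21+15+24 = 108
HQ → T2 → L8 → F8 → B4 → HQ: 25+17+6+21+19 = 88
HQ → T2 → L8 → B4 → F8 → HQ: 25+17+15+21+18 = 96
HQ → T2 → B4 → F8 → L8 → HQ: 25+20+21+6+24 = 96
HQ → T2 → B4 → L8 → F8 → HQ: 25+20+15+6+18 = 84
HQ → F8 → T2 → L8 → B4 → HQ: 18+23+17+15+19 = 92
HQ → F8 → T2 → B4 → L8 → HQ: 18+23+20+15+24 = 100
HQ → F8 → L8 → T2 → B4 → HQ: 18+6+17+20+19 = 80
HQ → F8 → B4 → T2 → L8 → HQ: 18+21+20+17+24 = 100
HQ → L8 → T2 → F8 → B4 → HQ: 24+17+23+21+19 = 104
HQ → L8 → F8 → T2 → B4 → HQ: 24+6+23+20+19 = 92
The minimum is 80.
One optimal route: HQ → F8 → L8 → T2 → B4 → HQ (or its reverse).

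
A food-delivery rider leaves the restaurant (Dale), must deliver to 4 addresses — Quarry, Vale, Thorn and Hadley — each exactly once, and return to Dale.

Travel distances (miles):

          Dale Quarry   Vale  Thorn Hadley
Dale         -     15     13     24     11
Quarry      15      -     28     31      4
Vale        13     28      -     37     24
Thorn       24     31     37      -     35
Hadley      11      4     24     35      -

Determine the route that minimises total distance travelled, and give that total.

Dale-Quarry-Vale-Thorn-Hadley-Dale: 15+28+37+35+11 = 126
Dale-Quarry-Vale-Hadley-Thorn-Dale: 15+28+24+35+24 = 126
Dale-Quarry-Thorn-Vale-Hadley-Dale: 15+31+37+24+11 = 118
Dale-Quarry-Thorn-Hadley-Vale-Dale: 15+31+35+24+13 = 118
Dale-Quarry-Hadley-Vale-Thorn-Dale: 15+4+24+37+24 = 104
Dale-Quarry-Hadley-Thorn-Vale-Dale: 15+4+35+37+13 = 104
Dale-Vale-Quarry-Thorn-Hadley-Dale: 13+28+31+35+11 = 118
Dale-Vale-Quarry-Hadley-Thorn-Dale: 13+28+4+35+24 = 104
Dale-Vale-Thorn-Quarry-Hadley-Dale: 13+37+31+4+11 = 96
Dale-Vale-Hadley-Quarry-Thorn-Dale: 13+24+4+31+24 = 96
Dale-Thorn-Quarry-Vale-Hadley-Dale: 24+31+28+24+11 = 118
Dale-Thorn-Vale-Quarry-Hadley-Dale: 24+37+28+4+11 = 104
The minimum is 96.
One optimal route: Dale → Vale → Thorn → Quarry → Hadley → Dale (or its reverse).

96 miles — the shortest possible round trip.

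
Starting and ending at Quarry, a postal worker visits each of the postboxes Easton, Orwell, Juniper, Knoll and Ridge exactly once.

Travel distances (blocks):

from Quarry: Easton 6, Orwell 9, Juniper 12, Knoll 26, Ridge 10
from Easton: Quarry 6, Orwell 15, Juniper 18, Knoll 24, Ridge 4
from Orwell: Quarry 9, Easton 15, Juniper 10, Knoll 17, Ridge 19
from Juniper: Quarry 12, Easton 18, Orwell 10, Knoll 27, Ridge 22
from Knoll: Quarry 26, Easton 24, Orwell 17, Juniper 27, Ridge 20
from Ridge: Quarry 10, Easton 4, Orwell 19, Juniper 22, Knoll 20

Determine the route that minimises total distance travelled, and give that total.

69 blocks — the shortest possible round trip.

With 5 stops there are 5!/2 = 60 distinct round trips (a route and its reverse cost the same).
Quarry-Easton-Orwell-Juniper-Knoll-Ridge-Quarry: 6+15+10+27+20+10 = 88
Quarry-Easton-Orwell-Juniper-Ridge-Knoll-Quarry: 6+15+10+22+20+26 = 99
Quarry-Easton-Orwell-Knoll-Juniper-Ridge-Quarry: 6+15+17+27+22+10 = 97
Quarry-Easton-Orwell-Knoll-Ridge-Juniper-Quarry: 6+15+17+20+22+12 = 92
Quarry-Easton-Orwell-Ridge-Juniper-Knoll-Quarry: 6+15+19+22+27+26 = 115
Quarry-Easton-Orwell-Ridge-Knoll-Juniper-Quarry: 6+15+19+20+27+12 = 99
Quarry-Easton-Juniper-Orwell-Knoll-Ridge-Quarry: 6+18+10+17+20+10 = 81
Quarry-Easton-Juniper-Orwell-Ridge-Knoll-Quarry: 6+18+10+19+20+26 = 99
Quarry-Easton-Juniper-Knoll-Orwell-Ridge-Quarry: 6+18+27+17+19+10 = 97
Quarry-Easton-Juniper-Knoll-Ridge-Orwell-Quarry: 6+18+27+20+19+9 = 99
Quarry-Easton-Juniper-Ridge-Orwell-Knoll-Quarry: 6+18+22+19+17+26 = 108
Quarry-Easton-Juniper-Ridge-Knoll-Orwell-Quarry: 6+18+22+20+17+9 = 92
Quarry-Easton-Knoll-Orwell-Juniper-Ridge-Quarry: 6+24+17+10+22+10 = 89
Quarry-Easton-Knoll-Orwell-Ridge-Juniper-Quarry: 6+24+17+19+22+12 = 100
… (46 more)
Quarry-Easton-Ridge-Knoll-Orwell-Juniper-Quarry: 6+4+20+17+10+12 = 69  ← best
The minimum is 69.
One optimal route: Quarry → Easton → Ridge → Knoll → Orwell → Juniper → Quarry (or its reverse).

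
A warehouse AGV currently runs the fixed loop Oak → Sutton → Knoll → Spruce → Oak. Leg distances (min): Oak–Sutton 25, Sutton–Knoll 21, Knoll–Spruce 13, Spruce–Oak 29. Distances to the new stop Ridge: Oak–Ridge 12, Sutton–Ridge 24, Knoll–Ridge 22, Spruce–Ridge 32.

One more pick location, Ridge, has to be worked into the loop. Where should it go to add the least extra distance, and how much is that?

Insertion cost between consecutive stops i–j is d(i,Ridge) + d(Ridge,j) − d(i,j):
  between Oak and Sutton: 12 + 24 − 25 = 11
  between Sutton and Knoll: 24 + 22 − 21 = 25
  between Knoll and Spruce: 22 + 32 − 13 = 41
  between Spruce and Oak: 32 + 12 − 29 = 15
Cheapest insertion is between Oak and Sutton, adding 11.
New total = 88 + 11 = 99.

Minimum extra distance: 11 min, inserting Ridge between Oak and Sutton.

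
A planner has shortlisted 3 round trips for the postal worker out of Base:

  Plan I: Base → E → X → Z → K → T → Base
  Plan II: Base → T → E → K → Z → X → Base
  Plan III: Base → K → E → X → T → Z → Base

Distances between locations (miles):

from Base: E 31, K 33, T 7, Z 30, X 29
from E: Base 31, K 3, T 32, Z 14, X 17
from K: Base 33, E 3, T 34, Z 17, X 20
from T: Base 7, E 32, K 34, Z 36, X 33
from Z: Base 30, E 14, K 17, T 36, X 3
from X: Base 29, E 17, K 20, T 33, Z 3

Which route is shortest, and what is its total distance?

Shortest is Plan II, total 91 miles.

Plan I: 31 + 17 + 3 + 17 + 34 + 7 = 109
Plan II: 7 + 32 + 3 + 17 + 3 + 29 = 91
Plan III: 33 + 3 + 17 + 33 + 36 + 30 = 152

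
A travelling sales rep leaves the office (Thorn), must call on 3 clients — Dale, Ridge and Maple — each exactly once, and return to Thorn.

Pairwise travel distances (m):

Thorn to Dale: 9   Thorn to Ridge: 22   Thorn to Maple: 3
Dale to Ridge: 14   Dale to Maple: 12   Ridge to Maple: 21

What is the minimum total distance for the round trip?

47 m — the shortest possible round trip.

Thorn - Dale - Ridge - Maple - Thorn: 9+14+21+3 = 47
Thorn - Dale - Maple - Ridge - Thorn: 9+12+21+22 = 64
Thorn - Ridge - Dale - Maple - Thorn: 22+14+12+3 = 51
The minimum is 47.
One optimal route: Thorn → Dale → Ridge → Maple → Thorn (or its reverse).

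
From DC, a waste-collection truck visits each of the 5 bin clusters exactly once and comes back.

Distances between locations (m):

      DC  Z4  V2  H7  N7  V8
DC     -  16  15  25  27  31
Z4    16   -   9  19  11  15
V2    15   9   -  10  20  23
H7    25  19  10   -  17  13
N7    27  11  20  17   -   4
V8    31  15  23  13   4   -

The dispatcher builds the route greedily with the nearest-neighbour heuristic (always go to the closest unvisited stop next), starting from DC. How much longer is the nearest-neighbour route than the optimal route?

From DC: V2=15, Z4=16, H7=25, N7=27, V8=31 → choose V2 (15).
From V2: Z4=9, H7=10, N7=20, V8=23 → choose Z4 (9).
From Z4: N7=11, V8=15, H7=19 → choose N7 (11).
From N7: V8=4, H7=17 → choose V8 (4).
From V8: H7=13 → choose H7 (13).
NN route DC → V2 → Z4 → N7 → V8 → H7 → DC costs 77.
Optimal: DC → Z4 → N7 → V8 → H7 → V2 → DC costs 69 (by enumerating all 60 distinct tours).
Excess = 77 − 69 = 8.

8 m longer than the optimal tour.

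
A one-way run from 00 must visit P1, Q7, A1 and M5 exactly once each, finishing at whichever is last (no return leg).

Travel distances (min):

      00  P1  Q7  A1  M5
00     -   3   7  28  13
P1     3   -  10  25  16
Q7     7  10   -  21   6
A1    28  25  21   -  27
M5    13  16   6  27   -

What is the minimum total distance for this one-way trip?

Shortest open route: 46 min.

There are 4! = 24 possible orderings.
00 - P1 - Q7 - A1 - M5: 3+10+21+27 = 61
00 - P1 - Q7 - M5 - A1: 3+10+6+27 = 46
00 - P1 - A1 - Q7 - M5: 3+25+21+6 = 55
00 - P1 - A1 - M5 - Q7: 3+25+27+6 = 61
00 - P1 - M5 - Q7 - A1: 3+16+6+21 = 46
00 - P1 - M5 - A1 - Q7: 3+16+27+21 = 67
00 - Q7 - P1 - A1 - M5: 7+10+25+27 = 69
00 - Q7 - P1 - M5 - A1: 7+10+16+27 = 60
00 - Q7 - A1 - P1 - M5: 7+21+25+16 = 69
00 - Q7 - A1 - M5 - P1: 7+21+27+16 = 71
00 - Q7 - M5 - P1 - A1: 7+6+16+25 = 54
00 - Q7 - M5 - A1 - P1: 7+6+27+25 = 65
00 - A1 - P1 - Q7 - M5: 28+25+10+6 = 69
00 - A1 - P1 - M5 - Q7: 28+25+16+6 = 75
… (10 more)
The minimum is 46.
One shortest path: 00 → P1 → Q7 → M5 → A1.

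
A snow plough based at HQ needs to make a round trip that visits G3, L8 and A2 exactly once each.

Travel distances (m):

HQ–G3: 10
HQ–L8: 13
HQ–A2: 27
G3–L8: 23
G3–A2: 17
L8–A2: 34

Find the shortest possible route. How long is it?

Shortest round trip = 74 m.

There are 3 distinct closed tours to check (reversals are equivalent).
HQ-G3-L8-A2-HQ: 10+23+34+27 = 94
HQ-G3-A2-L8-HQ: 10+17+34+13 = 74
HQ-L8-G3-A2-HQ: 13+23+17+27 = 80
The minimum is 74.
One optimal route: HQ → G3 → A2 → L8 → HQ (or its reverse).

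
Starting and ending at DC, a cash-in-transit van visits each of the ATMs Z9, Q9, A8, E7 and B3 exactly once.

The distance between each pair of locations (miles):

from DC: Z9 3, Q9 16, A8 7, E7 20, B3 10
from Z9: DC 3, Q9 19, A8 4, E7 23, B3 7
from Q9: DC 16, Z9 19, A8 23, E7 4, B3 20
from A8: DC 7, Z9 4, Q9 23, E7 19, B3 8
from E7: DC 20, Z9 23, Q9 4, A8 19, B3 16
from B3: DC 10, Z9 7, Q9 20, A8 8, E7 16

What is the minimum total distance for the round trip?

51 miles — the shortest possible round trip.

DC-Z9-Q9-A8-E7-B3-DC: 3+19+23+19+16+10 = 90
DC-Z9-Q9-A8-B3-E7-DC: 3+19+23+8+16+20 = 89
DC-Z9-Q9-E7-A8-B3-DC: 3+19+4+19+8+10 = 63
DC-Z9-Q9-E7-B3-A8-DC: 3+19+4+16+8+7 = 57
DC-Z9-Q9-B3-A8-E7-DC: 3+19+20+8+19+20 = 89
DC-Z9-Q9-B3-E7-A8-DC: 3+19+20+16+19+7 = 84
DC-Z9-A8-Q9-E7-B3-DC: 3+4+23+4+16+10 = 60
DC-Z9-A8-Q9-B3-E7-DC: 3+4+23+20+16+20 = 86
DC-Z9-A8-E7-Q9-B3-DC: 3+4+19+4+20+10 = 60
DC-Z9-A8-E7-B3-Q9-DC: 3+4+19+16+20+16 = 78
DC-Z9-A8-B3-Q9-E7-DC: 3+4+8+20+4+20 = 59
DC-Z9-A8-B3-E7-Q9-DC: 3+4+8+16+4+16 = 51
DC-Z9-E7-Q9-A8-B3-DC: 3+23+4+23+8+10 = 71
DC-Z9-E7-Q9-B3-A8-DC: 3+23+4+20+8+7 = 65
… (46 more)
The minimum is 51.
One optimal route: DC → Z9 → A8 → B3 → E7 → Q9 → DC (or its reverse).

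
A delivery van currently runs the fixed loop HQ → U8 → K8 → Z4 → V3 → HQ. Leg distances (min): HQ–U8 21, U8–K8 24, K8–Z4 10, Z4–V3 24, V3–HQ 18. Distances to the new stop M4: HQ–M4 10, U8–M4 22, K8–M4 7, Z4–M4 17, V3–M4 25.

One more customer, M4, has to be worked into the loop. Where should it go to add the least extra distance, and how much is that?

Insertion cost between consecutive stops i–j is d(i,M4) + d(M4,j) − d(i,j):
  between HQ and U8: 10 + 22 − 21 = 11
  between U8 and K8: 22 + 7 − 24 = 5
  between K8 and Z4: 7 + 17 − 10 = 14
  between Z4 and V3: 17 + 25 − 24 = 18
  between V3 and HQ: 25 + 10 − 18 = 17
Cheapest insertion is between U8 and K8, adding 5.
New total = 97 + 5 = 102.

+5 min — insert M4 between U8 and K8.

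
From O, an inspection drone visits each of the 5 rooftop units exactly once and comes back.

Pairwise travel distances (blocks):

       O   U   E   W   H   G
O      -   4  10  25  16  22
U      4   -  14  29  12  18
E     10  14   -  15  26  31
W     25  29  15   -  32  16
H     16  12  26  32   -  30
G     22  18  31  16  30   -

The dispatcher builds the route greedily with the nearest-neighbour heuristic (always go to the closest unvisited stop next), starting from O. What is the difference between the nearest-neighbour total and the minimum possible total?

8 blocks longer than the optimal tour.

O: U=4, E=10, H=16, G=22, W=25 ⇒ U
U: H=12, E=14, G=18, W=29 ⇒ H
H: E=26, G=30, W=32 ⇒ E
E: W=15, G=31 ⇒ W
W: G=16 ⇒ G
NN route O → U → H → E → W → G → O costs 95.
Optimal: O → U → H → G → W → E → O costs 87 (by enumerating all 60 distinct tours).
Excess = 95 − 87 = 8.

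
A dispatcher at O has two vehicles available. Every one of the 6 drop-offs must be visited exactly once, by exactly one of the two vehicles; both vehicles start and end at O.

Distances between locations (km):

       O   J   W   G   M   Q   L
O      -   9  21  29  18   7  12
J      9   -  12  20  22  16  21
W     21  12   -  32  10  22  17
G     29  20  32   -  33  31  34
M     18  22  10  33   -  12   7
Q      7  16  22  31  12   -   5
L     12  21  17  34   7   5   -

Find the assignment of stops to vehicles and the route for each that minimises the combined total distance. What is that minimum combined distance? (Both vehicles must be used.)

There are 2^5 − 1 = 31 ways to divide the 6 stops into two non-empty groups. For each, the best each vehicle can do is its own shortest tour through its group:
  {J} + {W, G, M, Q, L}: 18 + 90 = 108
  {W} + {J, G, M, Q, L}: 42 + 81 = 123
  {J, W} + {G, M, Q, L}: 42 + 81 = 123
  {G} + {J, W, M, Q, L}: 58 + 50 = 108
  {J, G} + {W, M, Q, L}: 58 + 50 = 108
  {W, G} + {J, M, Q, L}: 82 + 50 = 132
  … (31 splits in total)
  {Q} + {J, W, G, M, L}: 14 + 90 = 104  ← best
Best: vehicle 1 O → Q → O = 14; vehicle 2 O → J → G → W → M → L → O = 90; combined 104.

Minimum combined distance: 104 km.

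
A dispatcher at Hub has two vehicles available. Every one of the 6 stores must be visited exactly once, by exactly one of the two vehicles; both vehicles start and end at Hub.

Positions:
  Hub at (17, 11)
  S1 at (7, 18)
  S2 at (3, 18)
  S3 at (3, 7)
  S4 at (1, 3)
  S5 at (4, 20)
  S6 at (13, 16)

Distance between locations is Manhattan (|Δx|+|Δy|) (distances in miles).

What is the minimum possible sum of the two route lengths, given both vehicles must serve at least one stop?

Try each way of splitting the stops between the two vehicles (each non-empty) and, for each split, find the best tour for each vehicle:
  {S1} + {S2, S3, S4, S5, S6}: 34 + 66 = 100
  {S2} + {S1, S3, S4, S5, S6}: 42 + 66 = 108
  {S1, S2} + {S3, S4, S5, S6}: 42 + 66 = 108
  {S3} + {S1, S2, S4, S5, S6}: 36 + 66 = 102
  {S1, S3} + {S2, S4, S5, S6}: 50 + 66 = 116
  {S2, S3} + {S1, S4, S5, S6}: 50 + 66 = 116
  … (31 splits in total)
  {S1, S2, S3, S4, S5} + {S6}: 66 + 18 = 84  ← best
Best: vehicle 1 Hub → S1 → S5 → S2 → S3 → S4 → Hub = 66; vehicle 2 Hub → S6 → Hub = 18; combined 84.

84 miles — the smallest possible combined total.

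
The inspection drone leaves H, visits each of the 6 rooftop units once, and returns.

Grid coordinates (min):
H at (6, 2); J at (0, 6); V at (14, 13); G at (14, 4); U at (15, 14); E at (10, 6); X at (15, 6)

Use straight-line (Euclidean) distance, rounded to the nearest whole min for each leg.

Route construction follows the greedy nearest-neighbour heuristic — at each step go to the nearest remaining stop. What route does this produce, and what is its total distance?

44 min along H → E → G → X → V → U → J → H.

At H the remaining stops are E 6, J 7, G 8, X 10, V 14, U 15; go to E.
At E the remaining stops are G 4, X 5, V 8, U 9, J 10; go to G.
At G the remaining stops are X 2, V 9, U 10, J 14; go to X.
At X the remaining stops are V 7, U 8, J 15; go to V.
At V the remaining stops are U 1, J 16; go to U.
At U the remaining stops are J 17; go to J.
Return J→H: 7.
Total = 6 + 4 + 2 + 7 + 1 + 17 + 7 = 44.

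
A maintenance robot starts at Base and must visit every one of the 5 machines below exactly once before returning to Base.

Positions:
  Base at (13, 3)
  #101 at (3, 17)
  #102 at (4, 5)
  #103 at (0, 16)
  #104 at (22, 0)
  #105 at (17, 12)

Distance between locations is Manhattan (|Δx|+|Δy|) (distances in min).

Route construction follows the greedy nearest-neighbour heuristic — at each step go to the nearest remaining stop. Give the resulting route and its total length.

From Base: distances to unvisited — #102=11, #104=12, #105=13, #101=24, #103=26. Nearest is #102 (11).
From #102: distances to unvisited — #101=13, #103=15, #105=20, #104=23. Nearest is #101 (13).
From #101: distances to unvisited — #103=4, #105=19, #104=36. Nearest is #103 (4).
From #103: distances to unvisited — #105=21, #104=38. Nearest is #105 (21).
From #105: distances to unvisited — #104=17. Nearest is #104 (17).
Return #104→Base: 12.
Total = 11 + 13 + 4 + 21 + 17 + 12 = 78.

78 min along Base → #102 → #101 → #103 → #105 → #104 → Base.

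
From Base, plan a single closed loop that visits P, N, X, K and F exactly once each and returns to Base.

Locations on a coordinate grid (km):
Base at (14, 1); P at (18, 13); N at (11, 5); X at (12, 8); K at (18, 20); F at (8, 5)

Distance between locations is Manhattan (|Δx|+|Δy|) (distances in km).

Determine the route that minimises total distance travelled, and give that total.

Base → P → N → X → K → F → Base: 16+15+4+18+25+10 = 88
Base → P → N → X → F → K → Base: 16+15+4+7+25+23 = 90
Base → P → N → K → X → F → Base: 16+15+22+18+7+10 = 88
Base → P → N → K → F → X → Base: 16+15+22+25+7+9 = 94
Base → P → N → F → X → K → Base: 16+15+3+7+18+23 = 82
Base → P → N → F → K → X → Base: 16+15+3+25+18+9 = 86
Base → P → X → N → K → F → Base: 16+11+4+22+25+10 = 88
Base → P → X → N → F → K → Base: 16+11+4+3+25+23 = 82
Base → P → X → K → N → F → Base: 16+11+18+22+3+10 = 80
Base → P → X → K → F → N → Base: 16+11+18+25+3+7 = 80
Base → P → X → F → N → K → Base: 16+11+7+3+22+23 = 82
Base → P → X → F → K → N → Base: 16+11+7+25+22+7 = 88
Base → P → K → N → X → F → Base: 16+7+22+4+7+10 = 66
Base → P → K → N → F → X → Base: 16+7+22+3+7+9 = 64
… (46 more)
Base → P → K → X → N → F → Base: 16+7+18+4+3+10 = 58  ← best
The minimum is 58.
One optimal route: Base → P → K → X → N → F → Base (or its reverse).

Shortest round trip = 58 km.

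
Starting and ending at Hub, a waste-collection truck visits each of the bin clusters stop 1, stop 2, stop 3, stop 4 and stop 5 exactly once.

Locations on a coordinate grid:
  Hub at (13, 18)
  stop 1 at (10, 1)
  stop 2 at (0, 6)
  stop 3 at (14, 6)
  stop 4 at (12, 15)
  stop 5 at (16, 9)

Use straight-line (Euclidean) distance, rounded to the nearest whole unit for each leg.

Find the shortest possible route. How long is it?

Hub - stop 1 - stop 2 - stop 3 - stop 4 - stop 5 - Hub: 17+11+14+9+7+9 = 67
Hub - stop 1 - stop 2 - stop 3 - stop 5 - stop 4 - Hub: 17+11+14+4+7+3 = 56
Hub - stop 1 - stop 2 - stop 4 - stop 3 - stop 5 - Hub: 17+11+15+9+4+9 = 65
Hub - stop 1 - stop 2 - stop 4 - stop 5 - stop 3 - Hub: 17+11+15+7+4+12 = 66
Hub - stop 1 - stop 2 - stop 5 - stop 3 - stop 4 - Hub: 17+11+16+4+9+3 = 60
Hub - stop 1 - stop 2 - stop 5 - stop 4 - stop 3 - Hub: 17+11+16+7+9+12 = 72
Hub - stop 1 - stop 3 - stop 2 - stop 4 - stop 5 - Hub: 17+6+14+15+7+9 = 68
Hub - stop 1 - stop 3 - stop 2 - stop 5 - stop 4 - Hub: 17+6+14+16+7+3 = 63
Hub - stop 1 - stop 3 - stop 4 - stop 2 - stop 5 - Hub: 17+6+9+15+16+9 = 72
Hub - stop 1 - stop 3 - stop 4 - stop 5 - stop 2 - Hub: 17+6+9+7+16+18 = 73
Hub - stop 1 - stop 3 - stop 5 - stop 2 - stop 4 - Hub: 17+6+4+16+15+3 = 61
Hub - stop 1 - stop 3 - stop 5 - stop 4 - stop 2 - Hub: 17+6+4+7+15+18 = 67
Hub - stop 1 - stop 4 - stop 2 - stop 3 - stop 5 - Hub: 17+14+15+14+4+9 = 73
Hub - stop 1 - stop 4 - stop 2 - stop 5 - stop 3 - Hub: 17+14+15+16+4+12 = 78
… (46 more)
Hub - stop 4 - stop 2 - stop 1 - stop 3 - stop 5 - Hub: 3+15+11+6+4+9 = 48  ← best
The minimum is 48.
One optimal route: Hub → stop 4 → stop 2 → stop 1 → stop 3 → stop 5 → Hub (or its reverse).

Shortest round trip = 48.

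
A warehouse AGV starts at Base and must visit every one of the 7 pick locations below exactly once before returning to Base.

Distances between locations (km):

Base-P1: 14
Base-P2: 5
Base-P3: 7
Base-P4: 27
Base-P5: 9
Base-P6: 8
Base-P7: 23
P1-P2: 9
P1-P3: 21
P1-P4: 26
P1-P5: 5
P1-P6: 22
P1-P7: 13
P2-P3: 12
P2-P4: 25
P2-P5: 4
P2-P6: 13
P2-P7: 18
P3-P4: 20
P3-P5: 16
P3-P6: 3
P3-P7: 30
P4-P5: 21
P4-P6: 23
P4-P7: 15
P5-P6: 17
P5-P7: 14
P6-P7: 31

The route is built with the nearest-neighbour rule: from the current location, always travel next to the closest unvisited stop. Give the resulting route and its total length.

Nearest-neighbour total = 73 km; route Base → P2 → P5 → P1 → P7 → P4 → P3 → P6 → Base.

Base → [P2:5 / P3:7 / P6:8 / P5:9 / P1:14 / P7:23 / P4:27] → P2 (5)
P2 → [P5:4 / P1:9 / P3:12 / P6:13 / P7:18 / P4:25] → P5 (4)
P5 → [P1:5 / P7:14 / P3:16 / P6:17 / P4:21] → P1 (5)
P1 → [P7:13 / P3:21 / P6:22 / P4:26] → P7 (13)
P7 → [P4:15 / P3:30 / P6:31] → P4 (15)
P4 → [P3:20 / P6:23] → P3 (20)
P3 → [P6:3] → P6 (3)
Return P6→Base: 8.
Total = 5 + 4 + 5 + 13 + 15 + 20 + 3 + 8 = 73.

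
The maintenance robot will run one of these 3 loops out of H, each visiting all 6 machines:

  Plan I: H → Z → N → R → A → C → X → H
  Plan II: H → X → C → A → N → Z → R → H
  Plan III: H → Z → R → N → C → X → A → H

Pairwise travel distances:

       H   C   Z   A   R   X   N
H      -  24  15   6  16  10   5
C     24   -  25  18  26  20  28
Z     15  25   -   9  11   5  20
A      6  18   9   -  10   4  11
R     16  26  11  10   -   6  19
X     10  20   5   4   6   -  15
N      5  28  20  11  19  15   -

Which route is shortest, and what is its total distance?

Shortest is Plan III, total 103.

Plan I: 15 + 20 + 19 + 10 + 18 + 20 + 10 = 112
Plan II: 10 + 20 + 18 + 11 + 20 + 11 + 16 = 106
Plan III: 15 + 11 + 19 + 28 + 20 + 4 + 6 = 103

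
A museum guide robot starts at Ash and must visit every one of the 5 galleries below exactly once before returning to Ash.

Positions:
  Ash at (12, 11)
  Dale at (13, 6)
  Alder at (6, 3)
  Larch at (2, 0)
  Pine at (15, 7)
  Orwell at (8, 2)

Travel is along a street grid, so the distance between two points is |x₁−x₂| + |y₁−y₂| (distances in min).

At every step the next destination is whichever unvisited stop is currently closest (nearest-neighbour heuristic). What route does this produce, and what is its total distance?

Nearest-neighbour total = 52 min; route Ash → Dale → Pine → Orwell → Alder → Larch → Ash.

At Ash the remaining stops are Dale 6, Pine 7, Orwell 13, Alder 14, Larch 21; go to Dale.
At Dale the remaining stops are Pine 3, Orwell 9, Alder 10, Larch 17; go to Pine.
At Pine the remaining stops are Orwell 12, Alder 13, Larch 20; go to Orwell.
At Orwell the remaining stops are Alder 3, Larch 8; go to Alder.
At Alder the remaining stops are Larch 7; go to Larch.
Return Larch→Ash: 21.
Total = 6 + 3 + 12 + 3 + 7 + 21 = 52.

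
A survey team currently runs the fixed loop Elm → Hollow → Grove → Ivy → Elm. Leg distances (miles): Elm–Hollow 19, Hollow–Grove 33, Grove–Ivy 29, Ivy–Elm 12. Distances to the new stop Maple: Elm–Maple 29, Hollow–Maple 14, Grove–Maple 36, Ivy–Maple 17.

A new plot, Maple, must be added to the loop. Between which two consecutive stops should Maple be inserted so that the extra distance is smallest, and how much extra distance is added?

Insertion cost between consecutive stops i–j is d(i,Maple) + d(Maple,j) − d(i,j):
  between Elm and Hollow: 29 + 14 − 19 = 24
  between Hollow and Grove: 14 + 36 − 33 = 17
  between Grove and Ivy: 36 + 17 − 29 = 24
  between Ivy and Elm: 17 + 29 − 12 = 34
Cheapest insertion is between Hollow and Grove, adding 17.
New total = 93 + 17 = 110.

Minimum extra distance: 17 miles, inserting Maple between Hollow and Grove.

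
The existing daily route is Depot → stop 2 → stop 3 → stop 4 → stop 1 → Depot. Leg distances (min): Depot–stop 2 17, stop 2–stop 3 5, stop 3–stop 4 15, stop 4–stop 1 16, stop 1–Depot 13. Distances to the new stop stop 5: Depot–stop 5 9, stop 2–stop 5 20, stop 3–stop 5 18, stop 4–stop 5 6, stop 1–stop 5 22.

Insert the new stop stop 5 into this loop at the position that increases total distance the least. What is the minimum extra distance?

Insertion cost between consecutive stops i–j is d(i,stop 5) + d(stop 5,j) − d(i,j):
  between Depot and stop 2: 9 + 20 − 17 = 12
  between stop 2 and stop 3: 20 + 18 − 5 = 33
  between stop 3 and stop 4: 18 + 6 − 15 = 9
  between stop 4 and stop 1: 6 + 22 − 16 = 12
  between stop 1 and Depot: 22 + 9 − 13 = 18
Cheapest insertion is between stop 3 and stop 4, adding 9.
New total = 66 + 9 = 75.

Adding 9 min by placing stop 5 on the stop 3–stop 4 leg.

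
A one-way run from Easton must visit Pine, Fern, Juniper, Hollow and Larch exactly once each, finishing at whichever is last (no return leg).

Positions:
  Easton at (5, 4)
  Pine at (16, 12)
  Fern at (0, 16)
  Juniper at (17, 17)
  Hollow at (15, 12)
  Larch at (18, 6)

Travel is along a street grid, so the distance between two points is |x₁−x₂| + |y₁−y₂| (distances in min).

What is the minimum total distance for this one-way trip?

49 min — the minimum one-way total.

There are 5! = 120 possible orderings.
Easton - Pine - Fern - Juniper - Hollow - Larch: 19+20+18+7+9 = 73
Easton - Pine - Fern - Juniper - Larch - Hollow: 19+20+18+12+9 = 78
Easton - Pine - Fern - Hollow - Juniper - Larch: 19+20+19+7+12 = 77
Easton - Pine - Fern - Hollow - Larch - Juniper: 19+20+19+9+12 = 79
Easton - Pine - Fern - Larch - Juniper - Hollow: 19+20+28+12+7 = 86
Easton - Pine - Fern - Larch - Hollow - Juniper: 19+20+28+9+7 = 83
Easton - Pine - Juniper - Fern - Hollow - Larch: 19+6+18+19+9 = 71
Easton - Pine - Juniper - Fern - Larch - Hollow: 19+6+18+28+9 = 80
Easton - Pine - Juniper - Hollow - Fern - Larch: 19+6+7+19+28 = 79
Easton - Pine - Juniper - Hollow - Larch - Fern: 19+6+7+9+28 = 69
Easton - Pine - Juniper - Larch - Fern - Hollow: 19+6+12+28+19 = 84
Easton - Pine - Juniper - Larch - Hollow - Fern: 19+6+12+9+19 = 65
Easton - Pine - Hollow - Fern - Juniper - Larch: 19+1+19+18+12 = 69
Easton - Pine - Hollow - Fern - Larch - Juniper: 19+1+19+28+12 = 79
… (106 more)
Easton - Larch - Pine - Hollow - Juniper - Fern: 15+8+1+7+18 = 49  ← best
The minimum is 49.
One shortest path: Easton → Larch → Pine → Hollow → Juniper → Fern.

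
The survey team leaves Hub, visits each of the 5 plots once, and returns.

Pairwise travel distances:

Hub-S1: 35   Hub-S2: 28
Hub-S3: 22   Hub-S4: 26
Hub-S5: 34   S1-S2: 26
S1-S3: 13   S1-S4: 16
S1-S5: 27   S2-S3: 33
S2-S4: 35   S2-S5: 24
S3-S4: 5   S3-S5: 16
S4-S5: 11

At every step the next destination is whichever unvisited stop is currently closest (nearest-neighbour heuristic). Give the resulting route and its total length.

Nearest-neighbour total = 123; route Hub → S3 → S4 → S5 → S2 → S1 → Hub.

From Hub: distances to unvisited — S3=22, S4=26, S2=28, S5=34, S1=35. Nearest is S3 (22).
From S3: distances to unvisited — S4=5, S1=13, S5=16, S2=33. Nearest is S4 (5).
From S4: distances to unvisited — S5=11, S1=16, S2=35. Nearest is S5 (11).
From S5: distances to unvisited — S2=24, S1=27. Nearest is S2 (24).
From S2: distances to unvisited — S1=26. Nearest is S1 (26).
Return S1→Hub: 35.
Total = 22 + 5 + 11 + 24 + 26 + 35 = 123.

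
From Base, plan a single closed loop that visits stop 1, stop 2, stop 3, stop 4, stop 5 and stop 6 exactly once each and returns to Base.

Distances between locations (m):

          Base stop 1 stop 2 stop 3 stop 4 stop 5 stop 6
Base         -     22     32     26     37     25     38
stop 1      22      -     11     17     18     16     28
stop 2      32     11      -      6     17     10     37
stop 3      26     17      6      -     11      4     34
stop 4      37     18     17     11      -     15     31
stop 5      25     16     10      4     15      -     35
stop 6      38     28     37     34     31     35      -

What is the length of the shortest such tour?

With 6 stops there are 6!/2 = 360 distinct round trips (a route and its reverse cost the same).
Base → stop 1 → stop 2 → stop 3 → stop 4 → stop 5 → stop 6 → Base: 22+11+6+11+15+35+38 = 138
Base → stop 1 → stop 2 → stop 3 → stop 4 → stop 6 → stop 5 → Base: 22+11+6+11+31+35+25 = 141
Base → stop 1 → stop 2 → stop 3 → stop 5 → stop 4 → stop 6 → Base: 22+11+6+4+15+31+38 = 127
Base → stop 1 → stop 2 → stop 3 → stop 5 → stop 6 → stop 4 → Base: 22+11+6+4+35+31+37 = 146
Base → stop 1 → stop 2 → stop 3 → stop 6 → stop 4 → stop 5 → Base: 22+11+6+34+31+15+25 = 144
Base → stop 1 → stop 2 → stop 3 → stop 6 → stop 5 → stop 4 → Base: 22+11+6+34+35+15+37 = 160
Base → stop 1 → stop 2 → stop 4 → stop 3 → stop 5 → stop 6 → Base: 22+11+17+11+4+35+38 = 138
Base → stop 1 → stop 2 → stop 4 → stop 3 → stop 6 → stop 5 → Base: 22+11+17+11+34+35+25 = 155
… (352 more)
The minimum is 127.
One optimal route: Base → stop 1 → stop 2 → stop 3 → stop 5 → stop 4 → stop 6 → Base (or its reverse).

127 m — the shortest possible round trip.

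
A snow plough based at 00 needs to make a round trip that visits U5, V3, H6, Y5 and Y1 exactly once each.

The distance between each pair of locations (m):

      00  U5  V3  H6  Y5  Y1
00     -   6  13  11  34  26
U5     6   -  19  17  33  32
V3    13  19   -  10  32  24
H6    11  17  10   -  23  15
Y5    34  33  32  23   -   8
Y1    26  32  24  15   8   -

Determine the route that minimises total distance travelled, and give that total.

00 - U5 - V3 - H6 - Y5 - Y1 - 00: 6+19+10+23+8+26 = 92
00 - U5 - V3 - H6 - Y1 - Y5 - 00: 6+19+10+15+8+34 = 92
00 - U5 - V3 - Y5 - H6 - Y1 - 00: 6+19+32+23+15+26 = 121
00 - U5 - V3 - Y5 - Y1 - H6 - 00: 6+19+32+8+15+11 = 91
00 - U5 - V3 - Y1 - H6 - Y5 - 00: 6+19+24+15+23+34 = 121
00 - U5 - V3 - Y1 - Y5 - H6 - 00: 6+19+24+8+23+11 = 91
00 - U5 - H6 - V3 - Y5 - Y1 - 00: 6+17+10+32+8+26 = 99
00 - U5 - H6 - V3 - Y1 - Y5 - 00: 6+17+10+24+8+34 = 99
00 - U5 - H6 - Y5 - V3 - Y1 - 00: 6+17+23+32+24+26 = 128
00 - U5 - H6 - Y5 - Y1 - V3 - 00: 6+17+23+8+24+13 = 91
00 - U5 - H6 - Y1 - V3 - Y5 - 00: 6+17+15+24+32+34 = 128
00 - U5 - H6 - Y1 - Y5 - V3 - 00: 6+17+15+8+32+13 = 91
00 - U5 - Y5 - V3 - H6 - Y1 - 00: 6+33+32+10+15+26 = 122
00 - U5 - Y5 - V3 - Y1 - H6 - 00: 6+33+32+24+15+11 = 121
… (46 more)
00 - U5 - Y5 - Y1 - H6 - V3 - 00: 6+33+8+15+10+13 = 85  ← best
The minimum is 85.
One optimal route: 00 → U5 → Y5 → Y1 → H6 → V3 → 00 (or its reverse).

Minimum total distance: 85 m.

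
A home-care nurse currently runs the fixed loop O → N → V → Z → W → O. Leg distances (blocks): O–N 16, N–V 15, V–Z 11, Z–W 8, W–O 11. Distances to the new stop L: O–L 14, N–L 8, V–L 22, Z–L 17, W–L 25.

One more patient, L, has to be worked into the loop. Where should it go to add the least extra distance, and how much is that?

Insertion cost between consecutive stops i–j is d(i,L) + d(L,j) − d(i,j):
  between O and N: 14 + 8 − 16 = 6
  between N and V: 8 + 22 − 15 = 15
  between V and Z: 22 + 17 − 11 = 28
  between Z and W: 17 + 25 − 8 = 34
  between W and O: 25 + 14 − 11 = 28
Cheapest insertion is between O and N, adding 6.
New total = 61 + 6 = 67.

Minimum extra distance: 6 blocks, inserting L between O and N.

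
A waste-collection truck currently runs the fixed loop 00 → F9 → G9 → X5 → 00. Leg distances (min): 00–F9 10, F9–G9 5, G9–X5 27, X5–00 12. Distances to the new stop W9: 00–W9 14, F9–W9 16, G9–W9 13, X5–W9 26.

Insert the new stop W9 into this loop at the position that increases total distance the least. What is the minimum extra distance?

Insertion cost between consecutive stops i–j is d(i,W9) + d(W9,j) − d(i,j):
  between 00 and F9: 14 + 16 − 10 = 20
  between F9 and G9: 16 + 13 − 5 = 24
  between G9 and X5: 13 + 26 − 27 = 12
  between X5 and 00: 26 + 14 − 12 = 28
Cheapest insertion is between G9 and X5, adding 12.
New total = 54 + 12 = 66.

Adding 12 min by placing W9 on the G9–X5 leg.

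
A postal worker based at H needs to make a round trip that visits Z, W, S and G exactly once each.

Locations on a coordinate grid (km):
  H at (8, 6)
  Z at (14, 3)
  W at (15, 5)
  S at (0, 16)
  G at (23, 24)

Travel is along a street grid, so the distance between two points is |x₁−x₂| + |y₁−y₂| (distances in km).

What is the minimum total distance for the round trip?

88 km — the shortest possible round trip.

H - Z - W - S - G - H: 9+3+26+31+33 = 102
H - Z - W - G - S - H: 9+3+27+31+18 = 88
H - Z - S - W - G - H: 9+27+26+27+33 = 122
H - Z - S - G - W - H: 9+27+31+27+8 = 102
H - Z - G - W - S - H: 9+30+27+26+18 = 110
H - Z - G - S - W - H: 9+30+31+26+8 = 104
H - W - Z - S - G - H: 8+3+27+31+33 = 102
H - W - Z - G - S - H: 8+3+30+31+18 = 90
H - W - S - Z - G - H: 8+26+27+30+33 = 124
H - W - G - Z - S - H: 8+27+30+27+18 = 110
H - S - Z - W - G - H: 18+27+3+27+33 = 108
H - S - W - Z - G - H: 18+26+3+30+33 = 110
The minimum is 88.
One optimal route: H → Z → W → G → S → H (or its reverse).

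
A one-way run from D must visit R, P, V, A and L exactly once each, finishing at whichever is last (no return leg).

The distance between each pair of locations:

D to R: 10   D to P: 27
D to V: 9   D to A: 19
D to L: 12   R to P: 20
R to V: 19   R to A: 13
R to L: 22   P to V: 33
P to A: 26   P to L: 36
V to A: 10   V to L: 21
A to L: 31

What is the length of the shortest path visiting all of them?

There are 5! = 120 possible orderings.
D→R→P→V→A→L: 10+20+33+10+31 = 104
D→R→P→V→L→A: 10+20+33+21+31 = 115
D→R→P→A→V→L: 10+20+26+10+21 = 87
D→R→P→A→L→V: 10+20+26+31+21 = 108
D→R→P→L→V→A: 10+20+36+21+10 = 97
D→R→P→L→A→V: 10+20+36+31+10 = 107
D→R→V→P→A→L: 10+19+33+26+31 = 119
D→R→V→P→L→A: 10+19+33+36+31 = 129
D→R→V→A→P→L: 10+19+10+26+36 = 101
D→R→V→A→L→P: 10+19+10+31+36 = 106
D→R→V→L→P→A: 10+19+21+36+26 = 112
D→R→V→L→A→P: 10+19+21+31+26 = 107
D→R→A→P→V→L: 10+13+26+33+21 = 103
D→R→A→P→L→V: 10+13+26+36+21 = 106
… (106 more)
D→L→V→A→R→P: 12+21+10+13+20 = 76  ← best
The minimum is 76.
One shortest path: D → L → V → A → R → P.

Shortest open route: 76.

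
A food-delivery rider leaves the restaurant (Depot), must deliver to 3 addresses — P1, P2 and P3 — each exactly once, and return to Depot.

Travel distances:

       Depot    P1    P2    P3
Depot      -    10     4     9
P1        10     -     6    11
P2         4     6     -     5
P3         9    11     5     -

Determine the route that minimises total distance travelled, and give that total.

With 3 stops there are 3!/2 = 3 distinct round trips (a route and its reverse cost the same).
Depot→P1→P2→P3→Depot: 10+6+5+9 = 30
Depot→P1→P3→P2→Depot: 10+11+5+4 = 30
Depot→P2→P1→P3→Depot: 4+6+11+9 = 30
The minimum is 30.
One optimal route: Depot → P1 → P2 → P3 → Depot (or its reverse).

Shortest round trip = 30.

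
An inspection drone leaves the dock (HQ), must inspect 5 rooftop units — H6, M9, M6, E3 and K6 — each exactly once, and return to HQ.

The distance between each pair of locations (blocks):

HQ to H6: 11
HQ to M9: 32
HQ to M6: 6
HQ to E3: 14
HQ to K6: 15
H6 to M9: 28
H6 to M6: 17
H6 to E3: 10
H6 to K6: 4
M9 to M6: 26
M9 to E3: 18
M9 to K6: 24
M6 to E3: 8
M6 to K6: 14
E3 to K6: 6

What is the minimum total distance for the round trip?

With 5 stops there are 5!/2 = 60 distinct round trips (a route and its reverse cost the same).
HQ-H6-M9-M6-E3-K6-HQ: 11+28+26+8+6+15 = 94
HQ-H6-M9-M6-K6-E3-HQ: 11+28+26+14+6+14 = 99
HQ-H6-M9-E3-M6-K6-HQ: 11+28+18+8+14+15 = 94
HQ-H6-M9-E3-K6-M6-HQ: 11+28+18+6+14+6 = 83
HQ-H6-M9-K6-M6-E3-HQ: 11+28+24+14+8+14 = 99
HQ-H6-M9-K6-E3-M6-HQ: 11+28+24+6+8+6 = 83
HQ-H6-M6-M9-E3-K6-HQ: 11+17+26+18+6+15 = 93
HQ-H6-M6-M9-K6-E3-HQ: 11+17+26+24+6+14 = 98
HQ-H6-M6-E3-M9-K6-HQ: 11+17+8+18+24+15 = 93
HQ-H6-M6-E3-K6-M9-HQ: 11+17+8+6+24+32 = 98
HQ-H6-M6-K6-M9-E3-HQ: 11+17+14+24+18+14 = 98
HQ-H6-M6-K6-E3-M9-HQ: 11+17+14+6+18+32 = 98
HQ-H6-E3-M9-M6-K6-HQ: 11+10+18+26+14+15 = 94
HQ-H6-E3-M9-K6-M6-HQ: 11+10+18+24+14+6 = 83
… (46 more)
HQ-H6-K6-M9-E3-M6-HQ: 11+4+24+18+8+6 = 71  ← best
The minimum is 71.
One optimal route: HQ → H6 → K6 → M9 → E3 → M6 → HQ (or its reverse).

Shortest round trip = 71 blocks.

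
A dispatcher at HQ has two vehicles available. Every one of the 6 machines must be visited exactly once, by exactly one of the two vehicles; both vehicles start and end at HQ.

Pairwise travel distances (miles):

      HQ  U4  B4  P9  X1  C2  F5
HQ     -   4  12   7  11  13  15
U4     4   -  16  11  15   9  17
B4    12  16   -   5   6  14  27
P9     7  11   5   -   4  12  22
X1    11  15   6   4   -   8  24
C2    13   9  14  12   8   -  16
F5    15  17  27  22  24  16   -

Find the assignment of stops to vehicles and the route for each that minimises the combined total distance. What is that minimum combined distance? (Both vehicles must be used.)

Minimum combined distance: 65 miles.

Check every non-empty split of the stops between the two vehicles; for each half take its own optimal tour:
  {U4} + {B4, P9, X1, C2, F5}: 8 + 57 = 65
  {B4} + {U4, P9, X1, C2, F5}: 24 + 56 = 80
  {U4, B4} + {P9, X1, C2, F5}: 32 + 50 = 82
  {P9} + {U4, B4, X1, C2, F5}: 14 + 63 = 77
  {U4, P9} + {B4, X1, C2, F5}: 22 + 57 = 79
  {B4, P9} + {U4, X1, C2, F5}: 24 + 56 = 80
  … (31 splits in total)
Best: vehicle 1 HQ → U4 → HQ = 8; vehicle 2 HQ → P9 → B4 → X1 → C2 → F5 → HQ = 57; combined 65.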